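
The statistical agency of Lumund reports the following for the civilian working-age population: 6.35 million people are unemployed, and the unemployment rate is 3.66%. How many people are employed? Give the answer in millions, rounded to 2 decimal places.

About 167.15 million are employed.

Labor force = U / u = 6.35 / 0.0366 ≈ 173.50 million.
Employed = labor force − unemployed = 173.50 − 6.35 = 167.15 million.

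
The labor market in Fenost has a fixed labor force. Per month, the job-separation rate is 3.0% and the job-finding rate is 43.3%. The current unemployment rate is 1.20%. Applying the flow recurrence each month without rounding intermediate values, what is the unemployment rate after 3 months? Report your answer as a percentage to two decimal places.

Unemployment rate after three months ≈ 5.66%.

With a fixed labor force, u_{t+1} = u_t + s·(1−u_t) − f·u_t = u_t·(1−s−f) + s.
Here 1−s−f = 0.537 and s = 0.030.
u_1 = 0.012000 × 0.537 + 0.030 = 0.036444.
u_2 = 0.036444 × 0.537 + 0.030 = 0.049570.
u_3 = 0.049570 × 0.537 + 0.030 = 0.056619.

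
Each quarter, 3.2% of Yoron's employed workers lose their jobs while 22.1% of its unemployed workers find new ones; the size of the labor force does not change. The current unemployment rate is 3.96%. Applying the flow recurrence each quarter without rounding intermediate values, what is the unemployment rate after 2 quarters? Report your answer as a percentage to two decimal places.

With a fixed labor force, u_{t+1} = u_t + s·(1−u_t) − f·u_t = u_t·(1−s−f) + s.
Here 1−s−f = 0.747 and s = 0.032.
u_1 = 0.039600 × 0.747 + 0.032 = 0.061581.
u_2 = 0.061581 × 0.747 + 0.032 = 0.078001.

Unemployment rate after two quarters ≈ 7.80%.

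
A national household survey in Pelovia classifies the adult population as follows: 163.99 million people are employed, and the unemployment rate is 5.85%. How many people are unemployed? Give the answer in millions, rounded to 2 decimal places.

About 10.19 million are unemployed.

Let U be the number unemployed. The labor force is E + U, and U/(E+U) = 0.0585.
So U = 0.0585 × 163.99 / (1 − 0.0585) = 9.5934 / 0.9415 ≈ 10.19 million.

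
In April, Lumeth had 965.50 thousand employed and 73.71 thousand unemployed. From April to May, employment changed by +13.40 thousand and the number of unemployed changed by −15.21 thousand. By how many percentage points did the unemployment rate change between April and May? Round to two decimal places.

April: labor force = 965.50 + 73.71 = 1,039.21; u = 73.71/1,039.21 = 7.09%.
May: labor force = 978.90 + 58.50 = 1,037.40; u = 58.50/1,037.40 = 5.64%.
Change = 5.64% − 7.09% = −1.45 pp.

The unemployment rate changed by −1.45 percentage points.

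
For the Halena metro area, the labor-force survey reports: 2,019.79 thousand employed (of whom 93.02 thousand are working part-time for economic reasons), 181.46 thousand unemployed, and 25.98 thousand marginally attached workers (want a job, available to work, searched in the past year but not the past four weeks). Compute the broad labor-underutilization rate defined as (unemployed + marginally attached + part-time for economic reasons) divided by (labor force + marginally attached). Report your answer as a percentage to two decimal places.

Broad underutilization rate ≈ 13.49%.

Labor force = 2,019.79 + 181.46 = 2,201.25 thousand.
Numerator = 181.46 + 25.98 + 93.02 = 300.46 thousand.
Denominator = 2,201.25 + 25.98 = 2,227.23 thousand.
Broad rate = 300.46 / 2,227.23 = 13.49%.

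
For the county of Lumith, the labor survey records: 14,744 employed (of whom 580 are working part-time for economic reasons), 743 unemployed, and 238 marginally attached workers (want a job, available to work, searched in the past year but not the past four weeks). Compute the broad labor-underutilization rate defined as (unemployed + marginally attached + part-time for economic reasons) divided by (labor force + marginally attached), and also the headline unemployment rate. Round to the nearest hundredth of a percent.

Labor force = 14,744 + 743 = 15,487.
Numerator = 743 + 238 + 580 = 1,561.
Denominator = 15,487 + 238 = 15,725.
Broad rate = 1,561 / 15,725 = 9.93%.
Headline unemployment rate = 743 / 15,487 = 4.80%.

Broad underutilization rate ≈ 9.93%; headline unemployment rate ≈ 4.80%.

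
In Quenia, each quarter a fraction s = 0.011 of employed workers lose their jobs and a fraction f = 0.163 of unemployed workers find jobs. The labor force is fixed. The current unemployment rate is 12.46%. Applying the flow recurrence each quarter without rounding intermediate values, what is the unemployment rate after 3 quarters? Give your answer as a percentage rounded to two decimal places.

With a fixed labor force, u_{t+1} = u_t + s·(1−u_t) − f·u_t = u_t·(1−s−f) + s.
Here 1−s−f = 0.826 and s = 0.011.
u_1 = 0.124600 × 0.826 + 0.011 = 0.113920.
u_2 = 0.113920 × 0.826 + 0.011 = 0.105098.
u_3 = 0.105098 × 0.826 + 0.011 = 0.097811.

Unemployment rate after three quarters ≈ 9.78%.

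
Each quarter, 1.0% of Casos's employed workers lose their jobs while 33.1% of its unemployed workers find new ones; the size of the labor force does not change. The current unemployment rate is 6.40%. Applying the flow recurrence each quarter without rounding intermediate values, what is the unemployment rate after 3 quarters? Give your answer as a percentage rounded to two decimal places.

With a fixed labor force, u_{t+1} = u_t + s·(1−u_t) − f·u_t = u_t·(1−s−f) + s.
Here 1−s−f = 0.659 and s = 0.010.
u_1 = 0.064000 × 0.659 + 0.010 = 0.052176.
u_2 = 0.052176 × 0.659 + 0.010 = 0.044384.
u_3 = 0.044384 × 0.659 + 0.010 = 0.039249.

Unemployment rate after three quarters ≈ 3.92%.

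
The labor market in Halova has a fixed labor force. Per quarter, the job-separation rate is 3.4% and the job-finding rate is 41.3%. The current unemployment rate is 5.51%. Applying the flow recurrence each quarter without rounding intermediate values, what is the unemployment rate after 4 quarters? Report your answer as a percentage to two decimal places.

Unemployment rate after four quarters ≈ 7.41%.

With a fixed labor force, u_{t+1} = u_t + s·(1−u_t) − f·u_t = u_t·(1−s−f) + s.
Here 1−s−f = 0.553 and s = 0.034.
u_1 = 0.055100 × 0.553 + 0.034 = 0.064470.
u_2 = 0.064470 × 0.553 + 0.034 = 0.069652.
u_3 = 0.069652 × 0.553 + 0.034 = 0.072518.
u_4 = 0.072518 × 0.553 + 0.034 = 0.074102.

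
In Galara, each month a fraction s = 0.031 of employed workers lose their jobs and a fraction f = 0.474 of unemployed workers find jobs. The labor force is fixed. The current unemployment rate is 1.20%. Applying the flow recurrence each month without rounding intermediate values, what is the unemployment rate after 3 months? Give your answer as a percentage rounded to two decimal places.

Unemployment rate after three months ≈ 5.54%.

With a fixed labor force, u_{t+1} = u_t + s·(1−u_t) − f·u_t = u_t·(1−s−f) + s.
Here 1−s−f = 0.495 and s = 0.031.
u_1 = 0.012000 × 0.495 + 0.031 = 0.036940.
u_2 = 0.036940 × 0.495 + 0.031 = 0.049285.
u_3 = 0.049285 × 0.495 + 0.031 = 0.055396.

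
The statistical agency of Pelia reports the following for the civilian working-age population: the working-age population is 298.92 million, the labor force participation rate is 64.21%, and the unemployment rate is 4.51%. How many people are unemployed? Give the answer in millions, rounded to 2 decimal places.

About 8.66 million are unemployed.

Labor force = 0.6421 × 298.92 = 191.94 million.
Unemployed = 0.0451 × 191.94 ≈ 8.66 million.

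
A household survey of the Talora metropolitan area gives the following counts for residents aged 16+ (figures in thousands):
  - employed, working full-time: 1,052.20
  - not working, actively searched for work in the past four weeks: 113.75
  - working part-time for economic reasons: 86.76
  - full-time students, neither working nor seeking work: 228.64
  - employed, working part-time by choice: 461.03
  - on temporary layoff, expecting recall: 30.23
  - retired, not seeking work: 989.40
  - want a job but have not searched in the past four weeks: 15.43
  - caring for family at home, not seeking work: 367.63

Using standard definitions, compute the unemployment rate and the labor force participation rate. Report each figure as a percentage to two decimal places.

Unemployment rate ≈ 8.26%; labor force participation rate ≈ 52.14%.

Employed = 1,052.20 + 86.76 + 461.03 = 1,599.99 thousand (anyone who worked, including part-time for economic reasons, counts as employed).
Unemployed = 113.75 + 30.23 = 143.98 thousand (jobless and actively searching, or on temporary layoff).
Labor force = 1,599.99 + 143.98 = 1,743.97 thousand.
Not in labor force = 228.64 + 989.40 + 15.43 + 367.63 = 1,601.10 thousand (those not working and not actively searching are outside the labor force — including those who want a job but have given up searching).
Civilian working-age population = 1,743.97 + 1,601.10 = 3,345.07 thousand.
Unemployment rate = 143.98 / 1,743.97 = 8.26%.
Labor force participation rate = 1,743.97 / 3,345.07 = 52.14%.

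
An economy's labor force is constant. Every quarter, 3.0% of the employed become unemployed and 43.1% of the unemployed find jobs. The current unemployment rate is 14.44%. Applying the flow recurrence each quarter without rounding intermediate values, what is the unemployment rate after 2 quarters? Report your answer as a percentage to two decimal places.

With a fixed labor force, u_{t+1} = u_t + s·(1−u_t) − f·u_t = u_t·(1−s−f) + s.
Here 1−s−f = 0.539 and s = 0.030.
u_1 = 0.144400 × 0.539 + 0.030 = 0.107832.
u_2 = 0.107832 × 0.539 + 0.030 = 0.088121.

Unemployment rate after two quarters ≈ 8.81%.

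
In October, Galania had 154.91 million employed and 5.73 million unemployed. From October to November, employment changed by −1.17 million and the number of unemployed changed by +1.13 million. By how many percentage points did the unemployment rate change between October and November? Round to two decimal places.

October: labor force = 154.91 + 5.73 = 160.64; u = 5.73/160.64 = 3.57%.
November: labor force = 153.74 + 6.86 = 160.60; u = 6.86/160.60 = 4.27%.
Change = 4.27% − 3.57% = +0.70 pp.

The unemployment rate changed by +0.70 percentage points.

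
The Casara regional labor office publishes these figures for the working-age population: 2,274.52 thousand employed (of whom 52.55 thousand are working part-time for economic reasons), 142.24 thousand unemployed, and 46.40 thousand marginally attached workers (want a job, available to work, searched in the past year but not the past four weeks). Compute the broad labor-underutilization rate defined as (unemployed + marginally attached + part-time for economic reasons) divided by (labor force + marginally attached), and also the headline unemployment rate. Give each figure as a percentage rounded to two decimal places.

Labor force = 2,274.52 + 142.24 = 2,416.76 thousand.
Numerator = 142.24 + 46.40 + 52.55 = 241.19 thousand.
Denominator = 2,416.76 + 46.40 = 2,463.16 thousand.
Broad rate = 241.19 / 2,463.16 = 9.79%.
Headline unemployment rate = 142.24 / 2,416.76 = 5.89%.

Broad underutilization rate ≈ 9.79%; headline unemployment rate ≈ 5.89%.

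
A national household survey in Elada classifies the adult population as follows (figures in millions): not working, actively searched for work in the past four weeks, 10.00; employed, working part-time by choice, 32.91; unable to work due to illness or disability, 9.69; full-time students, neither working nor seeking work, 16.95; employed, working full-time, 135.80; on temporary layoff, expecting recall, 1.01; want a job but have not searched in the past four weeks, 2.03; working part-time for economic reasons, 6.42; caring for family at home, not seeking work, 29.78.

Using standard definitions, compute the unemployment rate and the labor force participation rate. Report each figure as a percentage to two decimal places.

Unemployment rate ≈ 5.91%; labor force participation rate ≈ 76.10%.

Employed = 32.91 + 135.80 + 6.42 = 175.13 million (anyone who worked, including part-time for economic reasons, counts as employed).
Unemployed = 10.00 + 1.01 = 11.01 million (jobless and actively searching, or on temporary layoff).
Labor force = 175.13 + 11.01 = 186.14 million.
Not in labor force = 9.69 + 16.95 + 2.03 + 29.78 = 58.45 million (those not working and not actively searching are outside the labor force — including those who want a job but have given up searching).
Civilian working-age population = 186.14 + 58.45 = 244.59 million.
Unemployment rate = 11.01 / 186.14 = 5.91%.
Labor force participation rate = 186.14 / 244.59 = 76.10%.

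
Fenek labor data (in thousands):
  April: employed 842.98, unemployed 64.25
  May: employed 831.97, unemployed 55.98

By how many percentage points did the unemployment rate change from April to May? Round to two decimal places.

April: labor force = 842.98 + 64.25 = 907.23; u = 64.25/907.23 = 7.08%.
May: labor force = 831.97 + 55.98 = 887.95; u = 55.98/887.95 = 6.30%.
Change = 6.30% − 7.08% = −0.78 pp.

The unemployment rate changed by −0.78 percentage points.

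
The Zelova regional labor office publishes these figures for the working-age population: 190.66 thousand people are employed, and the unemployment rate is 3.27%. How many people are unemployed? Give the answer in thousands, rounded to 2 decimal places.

About 6.45 thousand are unemployed.

Let U be the number unemployed. The labor force is E + U, and U/(E+U) = 0.0327.
So U = 0.0327 × 190.66 / (1 − 0.0327) = 6.2346 / 0.9673 ≈ 6.45 thousand.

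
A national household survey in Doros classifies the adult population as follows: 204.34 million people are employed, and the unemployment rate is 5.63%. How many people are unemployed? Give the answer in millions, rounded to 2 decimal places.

Let U be the number unemployed. The labor force is E + U, and U/(E+U) = 0.0563.
So U = 0.0563 × 204.34 / (1 − 0.0563) = 11.5043 / 0.9437 ≈ 12.19 million.

About 12.19 million are unemployed.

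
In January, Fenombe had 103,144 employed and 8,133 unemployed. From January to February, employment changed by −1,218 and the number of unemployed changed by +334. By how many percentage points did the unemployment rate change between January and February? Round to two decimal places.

January: labor force = 103,144 + 8,133 = 111,277; u = 8,133/111,277 = 7.31%.
February: labor force = 101,926 + 8,467 = 110,393; u = 8,467/110,393 = 7.67%.
Change = 7.67% − 7.31% = +0.36 pp.

The unemployment rate changed by +0.36 percentage points.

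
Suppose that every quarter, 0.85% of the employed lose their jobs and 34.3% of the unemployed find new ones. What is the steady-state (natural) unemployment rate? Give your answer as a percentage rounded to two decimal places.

Steady-state unemployment rate ≈ 2.42%.

At steady state the flows balance: s·E = f·U, so U/(E+U) = s/(s+f).
u* = 0.85 / (0.85 + 34.3) = 0.85 / 35.15 = 2.42%.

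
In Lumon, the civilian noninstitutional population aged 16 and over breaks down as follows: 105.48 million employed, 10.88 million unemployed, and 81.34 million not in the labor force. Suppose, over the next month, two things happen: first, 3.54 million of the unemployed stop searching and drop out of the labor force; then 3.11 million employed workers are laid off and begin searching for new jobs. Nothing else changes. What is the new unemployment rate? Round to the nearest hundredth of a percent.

New unemployment rate ≈ 9.26%.

Initially, labor force = 105.48 + 10.88 = 116.36 million, so u = 10.88/116.36 = 9.35%.
After the first change, unemployed and labor force both fall by 3.54 → E = 105.48, U = 7.34, labor force = 112.82 million.
After the second change, employed falls and unemployed rises by 3.11; labor force unchanged → E = 102.37, U = 10.45, labor force = 112.82 million.
New unemployment rate = 10.45 / 112.82 = 9.26%.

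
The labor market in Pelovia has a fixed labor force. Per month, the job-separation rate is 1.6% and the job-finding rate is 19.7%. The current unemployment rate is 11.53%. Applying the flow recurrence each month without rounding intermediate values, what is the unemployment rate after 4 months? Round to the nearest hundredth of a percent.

With a fixed labor force, u_{t+1} = u_t + s·(1−u_t) − f·u_t = u_t·(1−s−f) + s.
Here 1−s−f = 0.787 and s = 0.016.
u_1 = 0.115300 × 0.787 + 0.016 = 0.106741.
u_2 = 0.106741 × 0.787 + 0.016 = 0.100005.
u_3 = 0.100005 × 0.787 + 0.016 = 0.094704.
u_4 = 0.094704 × 0.787 + 0.016 = 0.090532.

Unemployment rate after four months ≈ 9.05%.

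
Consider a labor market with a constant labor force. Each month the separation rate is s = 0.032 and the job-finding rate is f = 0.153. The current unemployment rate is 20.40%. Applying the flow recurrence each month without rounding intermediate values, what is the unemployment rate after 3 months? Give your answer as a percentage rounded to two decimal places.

With a fixed labor force, u_{t+1} = u_t + s·(1−u_t) − f·u_t = u_t·(1−s−f) + s.
Here 1−s−f = 0.815 and s = 0.032.
u_1 = 0.204000 × 0.815 + 0.032 = 0.198260.
u_2 = 0.198260 × 0.815 + 0.032 = 0.193582.
u_3 = 0.193582 × 0.815 + 0.032 = 0.189769.

Unemployment rate after three months ≈ 18.98%.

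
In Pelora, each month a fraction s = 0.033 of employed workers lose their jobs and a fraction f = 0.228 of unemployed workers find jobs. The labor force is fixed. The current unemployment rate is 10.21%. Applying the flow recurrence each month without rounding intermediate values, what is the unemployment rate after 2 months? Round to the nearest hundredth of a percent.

With a fixed labor force, u_{t+1} = u_t + s·(1−u_t) − f·u_t = u_t·(1−s−f) + s.
Here 1−s−f = 0.739 and s = 0.033.
u_1 = 0.102100 × 0.739 + 0.033 = 0.108452.
u_2 = 0.108452 × 0.739 + 0.033 = 0.113146.

Unemployment rate after two months ≈ 11.31%.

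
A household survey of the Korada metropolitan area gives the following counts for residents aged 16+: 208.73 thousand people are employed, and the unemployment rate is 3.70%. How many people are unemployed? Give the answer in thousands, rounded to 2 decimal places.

About 8.02 thousand are unemployed.

Let U be the number unemployed. The labor force is E + U, and U/(E+U) = 0.0370.
So U = 0.0370 × 208.73 / (1 − 0.0370) = 7.7230 / 0.9630 ≈ 8.02 thousand.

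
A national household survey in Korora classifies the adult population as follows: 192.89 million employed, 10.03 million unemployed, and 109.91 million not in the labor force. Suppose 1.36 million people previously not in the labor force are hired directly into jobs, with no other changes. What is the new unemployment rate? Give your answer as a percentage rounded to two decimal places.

New unemployment rate ≈ 4.91%.

Initially, labor force = 192.89 + 10.03 = 202.92 million, so u = 10.03/202.92 = 4.94%.
After the change, employed and labor force both rise by 1.36; unemployed unchanged → E = 194.25, U = 10.03, labor force = 204.28 million.
New unemployment rate = 10.03 / 204.28 = 4.91%.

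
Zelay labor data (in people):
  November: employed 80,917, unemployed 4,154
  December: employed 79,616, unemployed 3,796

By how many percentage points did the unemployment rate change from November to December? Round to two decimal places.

November: labor force = 80,917 + 4,154 = 85,071; u = 4,154/85,071 = 4.88%.
December: labor force = 79,616 + 3,796 = 83,412; u = 3,796/83,412 = 4.55%.
Change = 4.55% − 4.88% = −0.33 pp.

The unemployment rate changed by −0.33 percentage points.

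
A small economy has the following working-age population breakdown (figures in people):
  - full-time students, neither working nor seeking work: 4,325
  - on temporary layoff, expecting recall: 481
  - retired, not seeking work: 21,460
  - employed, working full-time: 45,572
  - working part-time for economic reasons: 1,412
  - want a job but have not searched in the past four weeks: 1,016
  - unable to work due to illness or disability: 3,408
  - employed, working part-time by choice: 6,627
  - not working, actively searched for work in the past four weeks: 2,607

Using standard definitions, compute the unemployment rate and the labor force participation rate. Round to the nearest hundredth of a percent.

Unemployment rate ≈ 5.45%; labor force participation rate ≈ 65.24%.

Employed = 45,572 + 1,412 + 6,627 = 53,611 (anyone who worked, including part-time for economic reasons, counts as employed).
Unemployed = 481 + 2,607 = 3,088 (jobless and actively searching, or on temporary layoff).
Labor force = 53,611 + 3,088 = 56,699.
Not in labor force = 4,325 + 21,460 + 1,016 + 3,408 = 30,209 (those not working and not actively searching are outside the labor force — including those who want a job but have given up searching).
Civilian working-age population = 56,699 + 30,209 = 86,908.
Unemployment rate = 3,088 / 56,699 = 5.45%.
Labor force participation rate = 56,699 / 86,908 = 65.24%.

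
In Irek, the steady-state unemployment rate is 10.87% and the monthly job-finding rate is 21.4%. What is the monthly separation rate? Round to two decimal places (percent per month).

From u* = s/(s+f): s = u·f/(1−u).
s = 0.1087 × 21.4 / (1 − 0.1087) = 2.3262 / 0.8913 ≈ 2.61% per month.

Separation rate ≈ 2.61% per month.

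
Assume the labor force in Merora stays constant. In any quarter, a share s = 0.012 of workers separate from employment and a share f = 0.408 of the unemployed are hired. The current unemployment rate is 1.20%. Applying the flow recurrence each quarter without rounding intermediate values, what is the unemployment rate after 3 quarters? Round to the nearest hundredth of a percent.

With a fixed labor force, u_{t+1} = u_t + s·(1−u_t) − f·u_t = u_t·(1−s−f) + s.
Here 1−s−f = 0.580 and s = 0.012.
u_1 = 0.012000 × 0.580 + 0.012 = 0.018960.
u_2 = 0.018960 × 0.580 + 0.012 = 0.022997.
u_3 = 0.022997 × 0.580 + 0.012 = 0.025338.

Unemployment rate after three quarters ≈ 2.53%.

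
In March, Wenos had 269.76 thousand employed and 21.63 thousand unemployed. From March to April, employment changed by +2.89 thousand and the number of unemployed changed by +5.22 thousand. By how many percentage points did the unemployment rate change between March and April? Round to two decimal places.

March: labor force = 269.76 + 21.63 = 291.39; u = 21.63/291.39 = 7.42%.
April: labor force = 272.65 + 26.85 = 299.50; u = 26.85/299.50 = 8.96%.
Change = 8.96% − 7.42% = +1.54 pp.

The unemployment rate changed by +1.54 percentage points.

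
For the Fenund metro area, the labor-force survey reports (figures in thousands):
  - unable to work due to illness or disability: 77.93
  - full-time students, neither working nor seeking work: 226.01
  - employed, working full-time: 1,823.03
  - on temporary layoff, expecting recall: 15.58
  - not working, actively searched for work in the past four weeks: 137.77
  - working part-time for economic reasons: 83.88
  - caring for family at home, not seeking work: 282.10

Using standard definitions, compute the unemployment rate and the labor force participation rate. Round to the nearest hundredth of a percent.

Unemployment rate ≈ 7.44%; labor force participation rate ≈ 77.85%.

Employed = 1,823.03 + 83.88 = 1,906.91 thousand (anyone who worked, including part-time for economic reasons, counts as employed).
Unemployed = 15.58 + 137.77 = 153.35 thousand (jobless and actively searching, or on temporary layoff).
Labor force = 1,906.91 + 153.35 = 2,060.26 thousand.
Not in labor force = 77.93 + 226.01 + 282.10 = 586.04 thousand (those not working and not actively searching are outside the labor force).
Civilian working-age population = 2,060.26 + 586.04 = 2,646.30 thousand.
Unemployment rate = 153.35 / 2,060.26 = 7.44%.
Labor force participation rate = 2,060.26 / 2,646.30 = 77.85%.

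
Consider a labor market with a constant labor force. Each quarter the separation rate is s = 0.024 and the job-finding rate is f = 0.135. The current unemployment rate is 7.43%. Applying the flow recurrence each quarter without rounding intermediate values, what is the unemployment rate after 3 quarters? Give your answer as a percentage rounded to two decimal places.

With a fixed labor force, u_{t+1} = u_t + s·(1−u_t) − f·u_t = u_t·(1−s−f) + s.
Here 1−s−f = 0.841 and s = 0.024.
u_1 = 0.074300 × 0.841 + 0.024 = 0.086486.
u_2 = 0.086486 × 0.841 + 0.024 = 0.096735.
u_3 = 0.096735 × 0.841 + 0.024 = 0.105354.

Unemployment rate after three quarters ≈ 10.54%.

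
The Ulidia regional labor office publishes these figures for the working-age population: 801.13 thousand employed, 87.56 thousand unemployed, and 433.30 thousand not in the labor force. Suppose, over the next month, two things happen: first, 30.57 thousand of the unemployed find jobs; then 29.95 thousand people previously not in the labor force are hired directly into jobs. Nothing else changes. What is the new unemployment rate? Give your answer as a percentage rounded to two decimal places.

New unemployment rate ≈ 6.20%.

Initially, labor force = 801.13 + 87.56 = 888.69 thousand, so u = 87.56/888.69 = 9.85%.
After the first change, unemployed falls and employed rises by 30.57; labor force unchanged → E = 831.70, U = 56.99, labor force = 888.69 thousand.
After the second change, employed and labor force both rise by 29.95; unemployed unchanged → E = 861.65, U = 56.99, labor force = 918.64 thousand.
New unemployment rate = 56.99 / 918.64 = 6.20%.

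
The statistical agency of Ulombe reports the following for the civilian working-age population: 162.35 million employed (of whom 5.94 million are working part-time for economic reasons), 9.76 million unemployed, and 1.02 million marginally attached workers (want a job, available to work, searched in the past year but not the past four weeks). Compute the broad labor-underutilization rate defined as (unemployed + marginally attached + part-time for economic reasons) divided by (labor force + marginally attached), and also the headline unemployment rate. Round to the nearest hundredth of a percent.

Labor force = 162.35 + 9.76 = 172.11 million.
Numerator = 9.76 + 1.02 + 5.94 = 16.72 million.
Denominator = 172.11 + 1.02 = 173.13 million.
Broad rate = 16.72 / 173.13 = 9.66%.
Headline unemployment rate = 9.76 / 172.11 = 5.67%.

Broad underutilization rate ≈ 9.66%; headline unemployment rate ≈ 5.67%.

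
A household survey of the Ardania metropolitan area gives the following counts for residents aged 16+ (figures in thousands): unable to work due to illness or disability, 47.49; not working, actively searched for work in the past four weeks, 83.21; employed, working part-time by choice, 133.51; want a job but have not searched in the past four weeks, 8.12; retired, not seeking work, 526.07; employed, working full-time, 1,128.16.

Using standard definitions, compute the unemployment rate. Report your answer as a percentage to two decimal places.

Employed = 133.51 + 1,128.16 = 1,261.67 thousand.
Unemployed = 83.21 thousand.
Labor force = 1,261.67 + 83.21 = 1,344.88 thousand.
Unemployment rate = 83.21 / 1,344.88 = 6.19%.

Unemployment rate ≈ 6.19%.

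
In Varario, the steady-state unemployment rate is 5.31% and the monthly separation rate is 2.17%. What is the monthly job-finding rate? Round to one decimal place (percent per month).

From u* = s/(s+f): f = s·(1−u)/u.
f = 2.17 × (1 − 0.0531) / 0.0531 = 2.0548 / 0.0531 ≈ 38.7% per month.

Job-finding rate ≈ 38.7% per month.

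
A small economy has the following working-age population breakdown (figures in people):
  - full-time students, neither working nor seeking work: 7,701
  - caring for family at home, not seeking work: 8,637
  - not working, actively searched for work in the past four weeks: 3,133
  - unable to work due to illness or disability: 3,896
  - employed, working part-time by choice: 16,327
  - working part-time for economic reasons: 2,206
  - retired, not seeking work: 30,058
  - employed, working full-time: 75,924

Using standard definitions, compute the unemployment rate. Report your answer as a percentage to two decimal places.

Employed = 16,327 + 2,206 + 75,924 = 94,457 (anyone who worked, including part-time for economic reasons, counts as employed).
Unemployed = 3,133.
Labor force = 94,457 + 3,133 = 97,590.
Unemployment rate = 3,133 / 97,590 = 3.21%.

Unemployment rate ≈ 3.21%.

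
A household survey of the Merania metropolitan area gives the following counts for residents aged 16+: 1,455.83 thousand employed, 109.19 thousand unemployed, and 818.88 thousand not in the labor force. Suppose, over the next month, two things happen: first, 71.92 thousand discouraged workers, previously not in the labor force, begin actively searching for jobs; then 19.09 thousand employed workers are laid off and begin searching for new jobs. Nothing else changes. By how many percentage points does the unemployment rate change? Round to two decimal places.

Initially, labor force = 1,455.83 + 109.19 = 1,565.02 thousand, so u = 109.19/1,565.02 = 6.98%.
After the first change, unemployed and labor force both rise by 71.92 → E = 1,455.83, U = 181.11, labor force = 1,636.94 thousand.
After the second change, employed falls and unemployed rises by 19.09; labor force unchanged → E = 1,436.74, U = 200.20, labor force = 1,636.94 thousand.
New unemployment rate = 200.20 / 1,636.94 = 12.23%.
Change = 12.23% − 6.98% = +5.25 percentage points.

The unemployment rate changes by +5.25 percentage points.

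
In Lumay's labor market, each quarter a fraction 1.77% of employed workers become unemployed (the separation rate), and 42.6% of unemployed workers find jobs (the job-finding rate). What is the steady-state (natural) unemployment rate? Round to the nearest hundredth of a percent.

Steady-state unemployment rate ≈ 3.99%.

At steady state the flows balance: s·E = f·U, so U/(E+U) = s/(s+f).
u* = 1.77 / (1.77 + 42.6) = 1.77 / 44.37 = 3.99%.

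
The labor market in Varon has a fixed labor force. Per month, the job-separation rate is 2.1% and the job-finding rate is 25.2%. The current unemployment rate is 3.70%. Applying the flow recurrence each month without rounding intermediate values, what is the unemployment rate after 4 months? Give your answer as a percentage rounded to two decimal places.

Unemployment rate after four months ≈ 6.58%.

With a fixed labor force, u_{t+1} = u_t + s·(1−u_t) − f·u_t = u_t·(1−s−f) + s.
Here 1−s−f = 0.727 and s = 0.021.
u_1 = 0.037000 × 0.727 + 0.021 = 0.047899.
u_2 = 0.047899 × 0.727 + 0.021 = 0.055823.
u_3 = 0.055823 × 0.727 + 0.021 = 0.061583.
u_4 = 0.061583 × 0.727 + 0.021 = 0.065771.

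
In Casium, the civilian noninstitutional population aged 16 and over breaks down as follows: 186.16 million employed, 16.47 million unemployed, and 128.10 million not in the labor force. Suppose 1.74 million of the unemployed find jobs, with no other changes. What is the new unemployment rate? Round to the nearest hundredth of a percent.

Initially, labor force = 186.16 + 16.47 = 202.63 million, so u = 16.47/202.63 = 8.13%.
After the change, unemployed falls and employed rises by 1.74; labor force unchanged → E = 187.90, U = 14.73, labor force = 202.63 million.
New unemployment rate = 14.73 / 202.63 = 7.27%.

New unemployment rate ≈ 7.27%.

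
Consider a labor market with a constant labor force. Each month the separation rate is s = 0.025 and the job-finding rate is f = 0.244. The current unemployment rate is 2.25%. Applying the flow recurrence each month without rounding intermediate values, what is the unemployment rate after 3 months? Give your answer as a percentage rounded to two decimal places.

With a fixed labor force, u_{t+1} = u_t + s·(1−u_t) − f·u_t = u_t·(1−s−f) + s.
Here 1−s−f = 0.731 and s = 0.025.
u_1 = 0.022500 × 0.731 + 0.025 = 0.041447.
u_2 = 0.041447 × 0.731 + 0.025 = 0.055298.
u_3 = 0.055298 × 0.731 + 0.025 = 0.065423.

Unemployment rate after three months ≈ 6.54%.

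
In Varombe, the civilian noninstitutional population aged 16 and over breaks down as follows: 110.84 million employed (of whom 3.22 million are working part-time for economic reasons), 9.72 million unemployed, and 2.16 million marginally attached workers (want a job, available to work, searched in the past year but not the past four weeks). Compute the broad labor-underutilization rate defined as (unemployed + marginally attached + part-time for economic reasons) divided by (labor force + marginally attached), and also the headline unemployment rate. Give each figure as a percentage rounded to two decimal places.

Labor force = 110.84 + 9.72 = 120.56 million.
Numerator = 9.72 + 2.16 + 3.22 = 15.10 million.
Denominator = 120.56 + 2.16 = 122.72 million.
Broad rate = 15.10 / 122.72 = 12.30%.
Headline unemployment rate = 9.72 / 120.56 = 8.06%.

Broad underutilization rate ≈ 12.30%; headline unemployment rate ≈ 8.06%.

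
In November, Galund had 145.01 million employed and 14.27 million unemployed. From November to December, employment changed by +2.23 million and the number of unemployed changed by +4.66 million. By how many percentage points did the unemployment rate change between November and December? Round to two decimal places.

The unemployment rate changed by +2.43 percentage points.

November: labor force = 145.01 + 14.27 = 159.28; u = 14.27/159.28 = 8.96%.
December: labor force = 147.24 + 18.93 = 166.17; u = 18.93/166.17 = 11.39%.
Change = 11.39% − 8.96% = +2.43 pp.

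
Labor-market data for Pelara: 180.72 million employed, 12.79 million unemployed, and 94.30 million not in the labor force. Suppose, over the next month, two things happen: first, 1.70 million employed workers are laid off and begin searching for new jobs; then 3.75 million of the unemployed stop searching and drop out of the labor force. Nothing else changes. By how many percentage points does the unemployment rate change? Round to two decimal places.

The unemployment rate changes by −0.95 percentage points.

Initially, labor force = 180.72 + 12.79 = 193.51 million, so u = 12.79/193.51 = 6.61%.
After the first change, employed falls and unemployed rises by 1.70; labor force unchanged → E = 179.02, U = 14.49, labor force = 193.51 million.
After the second change, unemployed and labor force both fall by 3.75 → E = 179.02, U = 10.74, labor force = 189.76 million.
New unemployment rate = 10.74 / 189.76 = 5.66%.
Change = 5.66% − 6.61% = −0.95 percentage points.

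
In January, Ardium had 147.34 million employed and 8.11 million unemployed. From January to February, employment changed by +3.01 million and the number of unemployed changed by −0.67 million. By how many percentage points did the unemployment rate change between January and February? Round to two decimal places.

The unemployment rate changed by −0.50 percentage points.

January: labor force = 147.34 + 8.11 = 155.45; u = 8.11/155.45 = 5.22%.
February: labor force = 150.35 + 7.44 = 157.79; u = 7.44/157.79 = 4.72%.
Change = 4.72% − 5.22% = −0.50 pp.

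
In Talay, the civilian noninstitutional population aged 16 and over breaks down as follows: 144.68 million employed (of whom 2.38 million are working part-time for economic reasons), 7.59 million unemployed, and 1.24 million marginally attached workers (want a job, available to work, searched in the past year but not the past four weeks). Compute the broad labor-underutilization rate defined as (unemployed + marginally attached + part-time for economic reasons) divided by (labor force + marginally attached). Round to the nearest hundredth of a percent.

Broad underutilization rate ≈ 7.30%.

Labor force = 144.68 + 7.59 = 152.27 million.
Numerator = 7.59 + 1.24 + 2.38 = 11.21 million.
Denominator = 152.27 + 1.24 = 153.51 million.
Broad rate = 11.21 / 153.51 = 7.30%.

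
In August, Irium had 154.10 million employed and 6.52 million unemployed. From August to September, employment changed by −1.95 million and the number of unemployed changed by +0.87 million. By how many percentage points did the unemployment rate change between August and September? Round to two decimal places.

The unemployment rate changed by +0.57 percentage points.

August: labor force = 154.10 + 6.52 = 160.62; u = 6.52/160.62 = 4.06%.
September: labor force = 152.15 + 7.39 = 159.54; u = 7.39/159.54 = 4.63%.
Change = 4.63% − 4.06% = +0.57 pp.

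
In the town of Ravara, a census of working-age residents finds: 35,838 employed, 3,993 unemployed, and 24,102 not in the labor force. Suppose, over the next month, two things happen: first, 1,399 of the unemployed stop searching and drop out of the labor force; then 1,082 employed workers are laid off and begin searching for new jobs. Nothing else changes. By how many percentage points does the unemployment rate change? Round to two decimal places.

Initially, labor force = 35,838 + 3,993 = 39,831, so u = 3,993/39,831 = 10.02%.
After the first change, unemployed and labor force both fall by 1,399 → E = 35,838, U = 2,594, labor force = 38,432.
After the second change, employed falls and unemployed rises by 1,082; labor force unchanged → E = 34,756, U = 3,676, labor force = 38,432.
New unemployment rate = 3,676 / 38,432 = 9.56%.
Change = 9.56% − 10.02% = −0.46 percentage points.

The unemployment rate changes by −0.46 percentage points.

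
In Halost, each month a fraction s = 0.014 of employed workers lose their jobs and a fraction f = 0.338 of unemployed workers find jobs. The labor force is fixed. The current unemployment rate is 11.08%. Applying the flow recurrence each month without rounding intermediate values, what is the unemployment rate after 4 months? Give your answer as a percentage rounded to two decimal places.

Unemployment rate after four months ≈ 5.23%.

With a fixed labor force, u_{t+1} = u_t + s·(1−u_t) − f·u_t = u_t·(1−s−f) + s.
Here 1−s−f = 0.648 and s = 0.014.
u_1 = 0.110800 × 0.648 + 0.014 = 0.085798.
u_2 = 0.085798 × 0.648 + 0.014 = 0.069597.
u_3 = 0.069597 × 0.648 + 0.014 = 0.059099.
u_4 = 0.059099 × 0.648 + 0.014 = 0.052296.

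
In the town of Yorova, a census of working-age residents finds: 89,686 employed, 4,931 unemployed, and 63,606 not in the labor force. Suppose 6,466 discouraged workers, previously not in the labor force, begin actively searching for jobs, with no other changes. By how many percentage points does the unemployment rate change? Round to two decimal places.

The unemployment rate changes by +6.06 percentage points.

Initially, labor force = 89,686 + 4,931 = 94,617, so u = 4,931/94,617 = 5.21%.
After the change, unemployed and labor force both rise by 6,466 → E = 89,686, U = 11,397, labor force = 101,083.
New unemployment rate = 11,397 / 101,083 = 11.27%.
Change = 11.27% − 5.21% = +6.06 percentage points.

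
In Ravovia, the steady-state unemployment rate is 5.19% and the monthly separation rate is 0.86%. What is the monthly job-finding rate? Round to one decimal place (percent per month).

Job-finding rate ≈ 15.7% per month.

From u* = s/(s+f): f = s·(1−u)/u.
f = 0.86 × (1 − 0.0519) / 0.0519 = 0.8154 / 0.0519 ≈ 15.7% per month.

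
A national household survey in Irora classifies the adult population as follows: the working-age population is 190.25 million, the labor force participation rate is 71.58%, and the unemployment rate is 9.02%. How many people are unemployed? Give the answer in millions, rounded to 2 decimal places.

About 12.28 million are unemployed.

Labor force = 0.7158 × 190.25 = 136.18 million.
Unemployed = 0.0902 × 136.18 ≈ 12.28 million.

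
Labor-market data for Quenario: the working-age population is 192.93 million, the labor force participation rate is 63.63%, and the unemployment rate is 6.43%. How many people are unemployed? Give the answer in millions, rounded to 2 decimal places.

About 7.89 million are unemployed.

Labor force = 0.6363 × 192.93 = 122.76 million.
Unemployed = 0.0643 × 122.76 ≈ 7.89 million.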